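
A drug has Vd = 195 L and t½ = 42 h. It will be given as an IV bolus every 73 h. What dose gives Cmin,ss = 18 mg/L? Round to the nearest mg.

τ/t½ = 73/42 ≈ 1.7381, so f = (1/2)^(73/42) ≈ 0.299765.
Cmin,ss = (D/Vd)·f/(1−f), so D = Cmin,ss·Vd·(1−f)/f.
D = 18 × 195 × (1−f)/f ≈ 18 × 195 × 2.33595 ≈ 8199.18 mg.

8199 mg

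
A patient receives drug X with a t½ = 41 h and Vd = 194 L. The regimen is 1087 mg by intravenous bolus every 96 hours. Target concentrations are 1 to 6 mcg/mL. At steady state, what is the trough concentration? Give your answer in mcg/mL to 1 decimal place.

1.4 mcg/mL

k = ln2/t½ = ln2/41 ≈ 0.016906 h⁻¹; fraction remaining f = e^(−kτ) = e^(−0.016906×96) ≈ 0.1973.
Accumulation ratio R = 1/(1 − f) ≈ 1/0.8027 ≈ 1.2458.
Each bolus raises the concentration by D/Vd = 1087/194 ≈ 5.603 mcg/mL.
Cmax,ss = C₀/(1 − f) ≈ 5.603/0.8027 ≈ 6.980 mcg/mL.
One interval later, Cmin,ss = Cmax,ss·e^(−kτ) ≈ 6.980 × 0.1973 ≈ 1.377 mcg/mL.
Trough 1.4 mcg/mL vs MEC 1 mcg/mL: adequate.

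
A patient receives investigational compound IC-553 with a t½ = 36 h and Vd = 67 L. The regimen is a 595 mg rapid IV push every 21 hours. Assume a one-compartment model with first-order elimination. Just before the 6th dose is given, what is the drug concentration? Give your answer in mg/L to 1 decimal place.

15.5 mg/L

f = (1/2)^(τ/t½) = (1/2)^(21/36) ≈ 0.6674.
C₀ = D/Vd = 595/67 ≈ 8.881 mg/L.
Before the 6th dose, 5 doses have been given. Superposition: Cmin = C₀·(f + f² + … + f^5).
≈ 8.881 × (0.6674 + 0.4454 + 0.2973 + 0.1984 + 0.1324) ≈ 8.881 × 1.7409 ≈ 15.461 mg/L.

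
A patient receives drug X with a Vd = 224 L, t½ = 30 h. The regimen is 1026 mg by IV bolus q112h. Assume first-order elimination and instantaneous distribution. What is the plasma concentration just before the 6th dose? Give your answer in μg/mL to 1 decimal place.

0.4 μg/mL

f = (1/2)^(τ/t½) = (1/2)^(112/30) ≈ 0.0752.
C₀ = D/Vd = 1026/224 ≈ 4.580 μg/mL.
Before the 6th dose, 5 doses have been given. Superposition: Cmin = C₀·(f + f² + … + f^5).
≈ 4.580 × (0.0752 + 0.0057 + 0.0004 + 0.0000 + 0.0000) ≈ 4.580 × 0.0813 ≈ 0.372 μg/mL.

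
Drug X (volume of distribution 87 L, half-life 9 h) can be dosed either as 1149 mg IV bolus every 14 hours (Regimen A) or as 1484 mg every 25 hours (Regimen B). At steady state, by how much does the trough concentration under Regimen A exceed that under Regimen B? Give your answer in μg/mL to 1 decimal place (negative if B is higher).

3.9 μg/mL

Regimen A: f = (1/2)^(14/9) ≈ 0.3402; Cmin,ss = (1149/87)·f/(1−f) ≈ 6.810 μg/mL.
Regimen B: f = (1/2)^(25/9) ≈ 0.1458; Cmin,ss = (1484/87)·f/(1−f) ≈ 2.911 μg/mL.
Difference ≈ 6.810 − 2.911 ≈ 3.899 μg/mL.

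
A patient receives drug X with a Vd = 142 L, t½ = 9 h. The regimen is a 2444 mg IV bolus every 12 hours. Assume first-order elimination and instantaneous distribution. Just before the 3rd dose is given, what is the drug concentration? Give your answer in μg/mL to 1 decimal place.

9.5 μg/mL

f = (1/2)^(τ/t½) = (1/2)^(12/9) ≈ 0.3969.
C₀ = D/Vd = 2444/142 ≈ 17.211 μg/mL.
Before the 3rd dose, 2 doses have been given. Superposition: Cmin = C₀·(f + f²).
≈ 17.211 × (0.3969 + 0.1575) ≈ 17.211 × 0.5544 ≈ 9.542 μg/mL.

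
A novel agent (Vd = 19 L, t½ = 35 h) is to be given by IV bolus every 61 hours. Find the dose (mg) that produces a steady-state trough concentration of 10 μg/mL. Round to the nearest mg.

τ/t½ = 61/35 ≈ 1.7429, so f = (1/2)^(61/35) ≈ 0.298777.
Cmin,ss = (D/Vd)·f/(1−f), so D = Cmin,ss·Vd·(1−f)/f.
D = 10 × 19 × (1−f)/f ≈ 10 × 19 × 2.34698 ≈ 445.93 mg.

446 mg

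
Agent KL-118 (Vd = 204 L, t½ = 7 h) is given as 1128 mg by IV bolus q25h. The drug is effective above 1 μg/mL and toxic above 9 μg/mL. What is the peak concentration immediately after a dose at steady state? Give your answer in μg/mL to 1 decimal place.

6.0 μg/mL

Over one 25-h interval, 25/7 ≈ 3.5714 half-lives elapse, leaving f ≈ 0.0841 of each dose.
At steady state, accumulation factor R = 1/(1 − e^(−kτ)) ≈ 1.0918.
Single-dose peak C₀ = D/Vd = 1128/204 ≈ 5.529 μg/mL.
Cmax,ss = C₀/(1 − f) ≈ 5.529/0.9159 ≈ 6.037 μg/mL.
Peak 6.0 μg/mL vs MTC 9 μg/mL: below toxic threshold.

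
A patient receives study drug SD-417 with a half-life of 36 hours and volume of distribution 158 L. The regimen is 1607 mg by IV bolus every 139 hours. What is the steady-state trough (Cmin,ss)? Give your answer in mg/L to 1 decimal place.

0.8 mg/L

k = ln2/t½ = ln2/36 ≈ 0.019254 h⁻¹; fraction remaining f = e^(−kτ) = e^(−0.019254×139) ≈ 0.0688.
At steady state, accumulation factor R = 1/(1 − e^(−kτ)) ≈ 1.0739.
Each bolus raises the concentration by D/Vd = 1607/158 ≈ 10.171 mg/L.
Steady-state peak Cmax,ss = C₀·R ≈ 10.171 × 1.0739 ≈ 10.923 mg/L.
Steady-state trough Cmin,ss = Cmax,ss·f ≈ 10.923 × 0.0688 ≈ 0.752 mg/L.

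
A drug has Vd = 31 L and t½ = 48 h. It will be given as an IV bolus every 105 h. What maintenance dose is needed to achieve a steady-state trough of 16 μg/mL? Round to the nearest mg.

1763 mg

τ/t½ = 105/48 ≈ 2.1875, so f = (1/2)^(105/48) ≈ 0.219532.
Cmin,ss = (D/Vd)·f/(1−f), so D = Cmin,ss·Vd·(1−f)/f.
D = 16 × 31 × (1−f)/f ≈ 16 × 31 × 3.55514 ≈ 1763.35 mg.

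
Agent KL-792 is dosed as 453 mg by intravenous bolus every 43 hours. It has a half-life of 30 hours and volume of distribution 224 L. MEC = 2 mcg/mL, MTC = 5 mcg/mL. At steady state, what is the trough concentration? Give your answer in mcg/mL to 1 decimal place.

k = ln2/t½ = ln2/30 ≈ 0.023105 h⁻¹; fraction remaining f = e^(−kτ) = e^(−0.023105×43) ≈ 0.3703.
Each bolus raises the concentration by D/Vd = 453/224 ≈ 2.022 mcg/mL.
Steady-state trough Cmin,ss = C₀·f/(1−f) ≈ 2.022 × 0.3703/0.6297 ≈ 1.189 mcg/mL.
Trough 1.2 mcg/mL vs MEC 2 mcg/mL: subtherapeutic.

1.2 mcg/mL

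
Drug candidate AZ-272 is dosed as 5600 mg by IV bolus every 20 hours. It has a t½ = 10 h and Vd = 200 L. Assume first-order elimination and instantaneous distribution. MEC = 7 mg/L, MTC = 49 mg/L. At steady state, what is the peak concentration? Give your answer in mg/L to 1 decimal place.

τ = 20 h = 2 half-lives, so f = (1/2)^2 = 0.25.
Accumulation ratio R = 1/(1 − f) = 1/0.75 = 4/3.
Single-dose peak C₀ = D/Vd = 5600/200 = 28 mg/L.
Steady-state peak Cmax,ss = C₀·R = 28 × 4/3 ≈ 37.333 mg/L.
Peak 37.3 mg/L vs MTC 49 mg/L: below toxic threshold.

37.3 mg/L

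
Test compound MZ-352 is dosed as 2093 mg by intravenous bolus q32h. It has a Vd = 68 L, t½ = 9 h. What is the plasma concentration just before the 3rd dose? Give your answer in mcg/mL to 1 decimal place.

f = (1/2)^(τ/t½) = (1/2)^(32/9) ≈ 0.0850.
C₀ = D/Vd = 2093/68 ≈ 30.779 mcg/mL.
Before the 3rd dose, 2 doses have been given. Superposition: Cmin = C₀·(f + f²).
≈ 30.779 × (0.0850 + 0.0072) ≈ 30.779 × 0.0922 ≈ 2.838 mcg/mL.

2.8 mcg/mL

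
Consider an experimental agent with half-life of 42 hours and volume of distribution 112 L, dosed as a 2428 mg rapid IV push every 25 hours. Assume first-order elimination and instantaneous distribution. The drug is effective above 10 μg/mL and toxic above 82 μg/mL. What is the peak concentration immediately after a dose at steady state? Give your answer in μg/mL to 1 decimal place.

Over one 25-h interval, 25/42 ≈ 0.59524 half-lives elapse, leaving f ≈ 0.6619 of each dose.
At steady state, accumulation factor R = 1/(1 − e^(−kτ)) ≈ 2.9577.
Single-dose peak C₀ = D/Vd = 2428/112 ≈ 21.679 μg/mL.
Steady-state peak Cmax,ss = C₀·R ≈ 21.679 × 2.9577 ≈ 64.120 μg/mL.
Peak 64.1 μg/mL vs MTC 82 μg/mL: below toxic threshold.

64.1 μg/mL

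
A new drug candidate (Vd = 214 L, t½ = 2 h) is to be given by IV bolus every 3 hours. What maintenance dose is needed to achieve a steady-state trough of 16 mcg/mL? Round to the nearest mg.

6261 mg

τ/t½ = 3/2 ≈ 1.5, so f = (1/2)^(3/2) ≈ 0.353553.
Cmin,ss = (D/Vd)·f/(1−f), so D = Cmin,ss·Vd·(1−f)/f.
D = 16 × 214 × (1−f)/f ≈ 16 × 214 × 1.82843 ≈ 6260.54 mg.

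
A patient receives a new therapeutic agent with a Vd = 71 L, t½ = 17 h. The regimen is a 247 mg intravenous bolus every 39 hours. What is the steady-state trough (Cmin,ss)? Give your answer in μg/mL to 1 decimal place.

0.9 μg/mL

k = ln2/t½ = ln2/17 ≈ 0.040773 h⁻¹; fraction remaining f = e^(−kτ) = e^(−0.040773×39) ≈ 0.2039.
Single-dose peak C₀ = D/Vd = 247/71 ≈ 3.479 μg/mL.
Steady-state trough Cmin,ss = C₀·f/(1−f) ≈ 3.479 × 0.2039/0.7961 ≈ 0.891 μg/mL.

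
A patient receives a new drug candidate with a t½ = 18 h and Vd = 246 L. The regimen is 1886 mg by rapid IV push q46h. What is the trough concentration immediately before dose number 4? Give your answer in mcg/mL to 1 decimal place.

f = (1/2)^(τ/t½) = (1/2)^(46/18) ≈ 0.1701.
C₀ = D/Vd = 1886/246 ≈ 7.667 mcg/mL.
Before the 4th dose, 3 doses have been given. Superposition: Cmin = C₀·(f + f² + … + f^3).
≈ 7.667 × (0.1701 + 0.0289 + 0.0049) ≈ 7.667 × 0.2039 ≈ 1.563 mcg/mL.

1.6 mcg/mL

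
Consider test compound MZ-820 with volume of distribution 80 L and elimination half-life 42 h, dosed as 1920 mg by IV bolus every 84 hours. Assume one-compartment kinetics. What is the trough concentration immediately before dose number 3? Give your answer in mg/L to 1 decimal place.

7.5 mg/L

f = (1/2)^(τ/t½) = (1/2)^(84/42) ≈ 0.2500.
C₀ = D/Vd = 1920/80 ≈ 24.000 mg/L.
Before the 3rd dose, 2 doses have been given. Superposition: Cmin = C₀·(f + f²).
≈ 24.000 × (0.2500 + 0.0625) ≈ 24.000 × 0.3125 ≈ 7.500 mg/L.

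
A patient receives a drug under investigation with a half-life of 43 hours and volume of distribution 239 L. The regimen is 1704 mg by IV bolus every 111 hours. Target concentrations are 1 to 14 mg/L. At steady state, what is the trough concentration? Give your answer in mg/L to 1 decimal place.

τ/t½ = 111/43 ≈ 2.5814, so fraction remaining f = (1/2)^(111/43) ≈ 0.1671.
At steady state, accumulation factor R = 1/(1 − e^(−kτ)) ≈ 1.2006.
Single-dose peak C₀ = D/Vd = 1704/239 ≈ 7.130 mg/L.
Cmax,ss = C₀/(1 − f) ≈ 7.130/0.8329 ≈ 8.560 mg/L.
One interval later, Cmin,ss = Cmax,ss·e^(−kτ) ≈ 8.560 × 0.1671 ≈ 1.430 mg/L.
Trough 1.4 mg/L vs MEC 1 mg/L: adequate.

1.4 mg/L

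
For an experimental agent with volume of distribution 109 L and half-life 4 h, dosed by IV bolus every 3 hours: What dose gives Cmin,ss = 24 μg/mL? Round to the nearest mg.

1784 mg

τ/t½ = 3/4 ≈ 0.75, so f = (1/2)^(3/4) ≈ 0.594604.
Cmin,ss = (D/Vd)·f/(1−f), so D = Cmin,ss·Vd·(1−f)/f.
D = 24 × 109 × (1−f)/f ≈ 24 × 109 × 0.68179 ≈ 1783.56 mg.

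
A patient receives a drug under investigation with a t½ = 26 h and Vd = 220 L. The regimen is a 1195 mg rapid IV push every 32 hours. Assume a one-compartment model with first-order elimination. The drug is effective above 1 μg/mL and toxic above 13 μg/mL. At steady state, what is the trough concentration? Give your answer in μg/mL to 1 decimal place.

τ/t½ = 32/26 ≈ 1.2308, so fraction remaining f = (1/2)^(32/26) ≈ 0.4261.
Each bolus raises the concentration by D/Vd = 1195/220 ≈ 5.432 μg/mL.
Steady-state trough Cmin,ss = C₀·f/(1−f) ≈ 5.432 × 0.4261/0.5739 ≈ 4.033 μg/mL.
Trough 4.0 μg/mL vs MEC 1 μg/mL: adequate.

4.0 μg/mL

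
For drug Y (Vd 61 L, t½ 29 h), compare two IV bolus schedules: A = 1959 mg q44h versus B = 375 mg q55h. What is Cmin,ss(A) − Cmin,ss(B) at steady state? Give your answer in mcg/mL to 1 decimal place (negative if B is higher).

Regimen A: f = (1/2)^(44/29) ≈ 0.3494; Cmin,ss = (1959/61)·f/(1−f) ≈ 17.247 mcg/mL.
Regimen B: f = (1/2)^(55/29) ≈ 0.2686; Cmin,ss = (375/61)·f/(1−f) ≈ 2.258 mcg/mL.
Difference ≈ 17.247 − 2.258 ≈ 14.989 mcg/mL.

15.0 mcg/mL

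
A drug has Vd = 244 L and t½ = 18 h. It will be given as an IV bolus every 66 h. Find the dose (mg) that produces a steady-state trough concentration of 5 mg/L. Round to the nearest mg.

τ/t½ = 66/18 ≈ 3.6667, so f = (1/2)^(66/18) ≈ 0.078745.
Cmin,ss = (D/Vd)·f/(1−f), so D = Cmin,ss·Vd·(1−f)/f.
D = 5 × 244 × (1−f)/f ≈ 5 × 244 × 11.69922 ≈ 14273.05 mg.

14273 mg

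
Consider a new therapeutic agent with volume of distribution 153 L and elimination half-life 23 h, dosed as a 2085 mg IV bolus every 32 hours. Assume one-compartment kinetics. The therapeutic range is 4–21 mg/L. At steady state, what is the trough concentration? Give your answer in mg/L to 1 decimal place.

8.4 mg/L

τ/t½ = 32/23 ≈ 1.3913, so fraction remaining f = (1/2)^(32/23) ≈ 0.3812.
Accumulation ratio R = 1/(1 − f) ≈ 1/0.6188 ≈ 1.6160.
Single-dose peak C₀ = D/Vd = 2085/153 ≈ 13.627 mg/L.
Cmax,ss = C₀/(1 − f) ≈ 13.627/0.6188 ≈ 22.022 mg/L.
Steady-state trough Cmin,ss = Cmax,ss·f ≈ 22.022 × 0.3812 ≈ 8.395 mg/L.
Trough 8.4 mg/L vs MEC 4 mg/L: adequate.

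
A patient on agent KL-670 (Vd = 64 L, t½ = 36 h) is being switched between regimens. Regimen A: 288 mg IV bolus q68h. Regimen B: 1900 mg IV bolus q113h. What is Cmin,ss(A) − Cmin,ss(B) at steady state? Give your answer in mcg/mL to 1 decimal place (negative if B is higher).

Regimen A: f = (1/2)^(68/36) ≈ 0.2700; Cmin,ss = (288/64)·f/(1−f) ≈ 1.664 mcg/mL.
Regimen B: f = (1/2)^(113/36) ≈ 0.1135; Cmin,ss = (1900/64)·f/(1−f) ≈ 3.801 mcg/mL.
Difference ≈ 1.664 − 3.801 ≈ -2.137 mcg/mL.

-2.1 mcg/mL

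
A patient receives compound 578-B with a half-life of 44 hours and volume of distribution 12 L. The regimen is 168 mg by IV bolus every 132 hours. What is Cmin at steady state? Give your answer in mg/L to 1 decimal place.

The dosing interval is 3 half-lives, so f = 2^(−3) = 0.125.
At steady state, R = 1/(1 − 0.125) = 8/7.
Single-dose peak C₀ = D/Vd = 168/12 = 14 mg/L.
Steady-state peak Cmax,ss = C₀·R = 14 × 8/7 ≈ 16.000 mg/L.
Steady-state trough Cmin,ss = Cmax,ss·f ≈ 16.000 × 0.125 ≈ 2.000 mg/L.

2.0 mg/L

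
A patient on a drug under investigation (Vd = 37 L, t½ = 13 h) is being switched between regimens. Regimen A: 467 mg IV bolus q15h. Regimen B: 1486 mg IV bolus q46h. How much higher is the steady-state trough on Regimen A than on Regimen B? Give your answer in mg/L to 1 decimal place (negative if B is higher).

Regimen A: f = (1/2)^(15/13) ≈ 0.4494; Cmin,ss = (467/37)·f/(1−f) ≈ 10.302 mg/L.
Regimen B: f = (1/2)^(46/13) ≈ 0.0861; Cmin,ss = (1486/37)·f/(1−f) ≈ 3.784 mg/L.
Difference ≈ 10.302 − 3.784 ≈ 6.518 mg/L.

6.5 mg/L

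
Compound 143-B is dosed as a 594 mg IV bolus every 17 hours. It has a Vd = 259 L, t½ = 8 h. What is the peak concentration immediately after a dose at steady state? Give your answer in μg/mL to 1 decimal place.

k = ln2/t½ = ln2/8 ≈ 0.086643 h⁻¹; fraction remaining f = e^(−kτ) = e^(−0.086643×17) ≈ 0.2293.
Accumulation ratio R = 1/(1 − f) ≈ 1/0.7707 ≈ 1.2975.
Each bolus raises the concentration by D/Vd = 594/259 ≈ 2.293 μg/mL.
Steady-state peak Cmax,ss = C₀·R ≈ 2.293 × 1.2975 ≈ 2.975 μg/mL.

3.0 μg/mL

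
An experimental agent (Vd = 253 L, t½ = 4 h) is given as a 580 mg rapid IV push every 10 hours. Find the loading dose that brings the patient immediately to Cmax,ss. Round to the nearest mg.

705 mg

f = (1/2)^(10/4) ≈ 0.176777; accumulation ratio R = 1/(1−f) ≈ 1.21474.
Loading dose to hit Cmax,ss on first dose: D_load = D_maint·R ≈ 580 × 1.21474 ≈ 704.55 mg.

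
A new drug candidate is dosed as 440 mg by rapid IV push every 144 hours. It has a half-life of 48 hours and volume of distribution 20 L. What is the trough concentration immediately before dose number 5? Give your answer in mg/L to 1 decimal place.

f = (1/2)^(τ/t½) = (1/2)^(144/48) ≈ 0.1250.
C₀ = D/Vd = 440/20 ≈ 22.000 mg/L.
Before the 5th dose, 4 doses have been given. Superposition: Cmin = C₀·(f + f² + … + f^4).
≈ 22.000 × (0.1250 + 0.0156 + 0.0020 + 0.0002) ≈ 22.000 × 0.1428 ≈ 3.142 mg/L.

3.1 mg/L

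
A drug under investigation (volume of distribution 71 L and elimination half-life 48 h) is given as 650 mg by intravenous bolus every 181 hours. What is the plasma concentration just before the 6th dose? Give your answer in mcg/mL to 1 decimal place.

f = (1/2)^(τ/t½) = (1/2)^(181/48) ≈ 0.0733.
C₀ = D/Vd = 650/71 ≈ 9.155 mcg/mL.
Before the 6th dose, 5 doses have been given. Superposition: Cmin = C₀·(f + f² + … + f^5).
≈ 9.155 × (0.0733 + 0.0054 + 0.0004 + 0.0000 + 0.0000) ≈ 9.155 × 0.0791 ≈ 0.724 mcg/mL.

0.7 mcg/mL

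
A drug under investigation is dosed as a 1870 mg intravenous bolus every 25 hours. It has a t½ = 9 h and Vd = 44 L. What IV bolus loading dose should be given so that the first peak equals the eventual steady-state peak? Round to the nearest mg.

f = (1/2)^(25/9) ≈ 0.145816; accumulation ratio R = 1/(1−f) ≈ 1.17071.
Loading dose to hit Cmax,ss on first dose: D_load = D_maint·R ≈ 1870 × 1.17071 ≈ 2189.23 mg.

2189 mg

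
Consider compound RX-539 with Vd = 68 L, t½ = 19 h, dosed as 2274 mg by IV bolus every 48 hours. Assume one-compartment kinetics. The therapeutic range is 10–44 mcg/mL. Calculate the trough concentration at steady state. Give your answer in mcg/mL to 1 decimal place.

τ/t½ = 48/19 ≈ 2.5263, so fraction remaining f = (1/2)^(48/19) ≈ 0.1736.
Accumulation ratio R = 1/(1 − f) ≈ 1/0.8264 ≈ 1.2101.
Each bolus raises the concentration by D/Vd = 2274/68 ≈ 33.441 mcg/mL.
Steady-state peak Cmax,ss = C₀·R ≈ 33.441 × 1.2101 ≈ 40.467 mcg/mL.
Steady-state trough Cmin,ss = Cmax,ss·f ≈ 40.467 × 0.1736 ≈ 7.025 mcg/mL.
Trough 7.0 mcg/mL vs MEC 10 mcg/mL: subtherapeutic.

7.0 mcg/mL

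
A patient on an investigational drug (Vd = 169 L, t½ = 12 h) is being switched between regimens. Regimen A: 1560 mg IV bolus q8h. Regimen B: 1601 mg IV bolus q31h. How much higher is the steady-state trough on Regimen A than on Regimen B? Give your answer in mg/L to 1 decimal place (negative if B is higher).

Regimen A: f = (1/2)^(8/12) ≈ 0.6300; Cmin,ss = (1560/169)·f/(1−f) ≈ 15.717 mg/L.
Regimen B: f = (1/2)^(31/12) ≈ 0.1669; Cmin,ss = (1601/169)·f/(1−f) ≈ 1.898 mg/L.
Difference ≈ 15.717 − 1.898 ≈ 13.819 mg/L.

13.8 mg/L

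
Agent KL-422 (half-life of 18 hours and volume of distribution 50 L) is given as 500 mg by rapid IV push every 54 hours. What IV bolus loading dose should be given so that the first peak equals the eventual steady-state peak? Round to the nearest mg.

571 mg

f = (1/2)^(54/18) ≈ 0.125000; accumulation ratio R = 1/(1−f) ≈ 1.14286.
Loading dose to hit Cmax,ss on first dose: D_load = D_maint·R ≈ 500 × 1.14286 ≈ 571.43 mg.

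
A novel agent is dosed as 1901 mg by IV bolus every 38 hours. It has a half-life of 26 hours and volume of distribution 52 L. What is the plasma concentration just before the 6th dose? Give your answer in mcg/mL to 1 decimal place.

20.7 mcg/mL

f = (1/2)^(τ/t½) = (1/2)^(38/26) ≈ 0.3631.
C₀ = D/Vd = 1901/52 ≈ 36.558 mcg/mL.
Before the 6th dose, 5 doses have been given. Superposition: Cmin = C₀·(f + f² + … + f^5).
≈ 36.558 × (0.3631 + 0.1318 + 0.0479 + 0.0174 + 0.0063) ≈ 36.558 × 0.5665 ≈ 20.710 mcg/mL.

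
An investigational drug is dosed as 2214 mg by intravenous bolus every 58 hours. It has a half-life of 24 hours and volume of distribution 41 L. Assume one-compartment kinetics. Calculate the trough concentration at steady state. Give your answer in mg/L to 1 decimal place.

12.4 mg/L

Over one 58-h interval, 58/24 ≈ 2.4167 half-lives elapse, leaving f ≈ 0.1873 of each dose.
Single-dose peak C₀ = D/Vd = 2214/41 ≈ 54.000 mg/L.
Steady-state trough Cmin,ss = C₀·f/(1−f) ≈ 54.000 × 0.1873/0.8127 ≈ 12.445 mg/L.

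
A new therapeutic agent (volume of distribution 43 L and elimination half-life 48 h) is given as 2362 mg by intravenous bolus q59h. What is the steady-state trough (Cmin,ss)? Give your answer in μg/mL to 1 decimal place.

Over one 59-h interval, 59/48 ≈ 1.2292 half-lives elapse, leaving f ≈ 0.4266 of each dose.
Accumulation ratio R = 1/(1 − f) ≈ 1/0.5734 ≈ 1.7440.
Single-dose peak C₀ = D/Vd = 2362/43 ≈ 54.930 μg/mL.
Cmax,ss = C₀/(1 − f) ≈ 54.930/0.5734 ≈ 95.797 μg/mL.
One interval later, Cmin,ss = Cmax,ss·e^(−kτ) ≈ 95.797 × 0.4266 ≈ 40.867 μg/mL.

40.9 μg/mL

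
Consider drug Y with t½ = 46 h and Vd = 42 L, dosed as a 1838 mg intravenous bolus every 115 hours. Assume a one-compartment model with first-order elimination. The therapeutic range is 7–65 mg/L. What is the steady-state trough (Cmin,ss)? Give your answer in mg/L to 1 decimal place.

τ/t½ = 115/46 ≈ 2.5, so fraction remaining f = (1/2)^(115/46) ≈ 0.1768.
Each bolus raises the concentration by D/Vd = 1838/42 ≈ 43.762 mg/L.
Steady-state trough Cmin,ss = C₀·f/(1−f) ≈ 43.762 × 0.1768/0.8232 ≈ 9.399 mg/L.
Trough 9.4 mg/L vs MEC 7 mg/L: adequate.

9.4 mg/L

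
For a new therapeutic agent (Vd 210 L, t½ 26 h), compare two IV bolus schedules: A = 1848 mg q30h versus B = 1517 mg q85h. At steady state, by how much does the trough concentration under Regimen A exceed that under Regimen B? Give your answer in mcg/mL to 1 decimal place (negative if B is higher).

Regimen A: f = (1/2)^(30/26) ≈ 0.4494; Cmin,ss = (1848/210)·f/(1−f) ≈ 7.183 mcg/mL.
Regimen B: f = (1/2)^(85/26) ≈ 0.1037; Cmin,ss = (1517/210)·f/(1−f) ≈ 0.836 mcg/mL.
Difference ≈ 7.183 − 0.836 ≈ 6.347 mcg/mL.

6.3 mcg/mL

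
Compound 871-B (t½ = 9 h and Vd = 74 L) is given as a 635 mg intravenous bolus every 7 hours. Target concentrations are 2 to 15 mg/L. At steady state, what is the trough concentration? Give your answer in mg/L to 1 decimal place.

12.0 mg/L

k = ln2/t½ = ln2/9 ≈ 0.077016 h⁻¹; fraction remaining f = e^(−kτ) = e^(−0.077016×7) ≈ 0.5833.
Single-dose peak C₀ = D/Vd = 635/74 ≈ 8.581 mg/L.
Steady-state trough Cmin,ss = C₀·f/(1−f) ≈ 8.581 × 0.5833/0.4167 ≈ 12.012 mg/L.
Trough 12.0 mg/L vs MEC 2 mg/L: adequate.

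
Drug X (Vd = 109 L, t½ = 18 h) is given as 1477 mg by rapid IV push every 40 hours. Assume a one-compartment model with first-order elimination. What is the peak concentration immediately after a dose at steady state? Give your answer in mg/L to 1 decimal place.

17.2 mg/L

k = ln2/t½ = ln2/18 ≈ 0.038508 h⁻¹; fraction remaining f = e^(−kτ) = e^(−0.038508×40) ≈ 0.2143.
At steady state, accumulation factor R = 1/(1 − e^(−kτ)) ≈ 1.2728.
Single-dose peak C₀ = D/Vd = 1477/109 ≈ 13.550 mg/L.
Cmax,ss = C₀/(1 − f) ≈ 13.550/0.7857 ≈ 17.246 mg/L.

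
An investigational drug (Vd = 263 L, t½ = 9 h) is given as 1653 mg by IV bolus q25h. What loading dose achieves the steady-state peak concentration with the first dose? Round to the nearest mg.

1935 mg

f = (1/2)^(25/9) ≈ 0.145816; accumulation ratio R = 1/(1−f) ≈ 1.17071.
Loading dose to hit Cmax,ss on first dose: D_load = D_maint·R ≈ 1653 × 1.17071 ≈ 1935.18 mg.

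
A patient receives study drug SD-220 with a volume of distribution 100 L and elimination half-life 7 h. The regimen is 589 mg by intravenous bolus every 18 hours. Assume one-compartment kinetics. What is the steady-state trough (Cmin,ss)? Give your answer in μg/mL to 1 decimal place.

1.2 μg/mL

Over one 18-h interval, 18/7 ≈ 2.5714 half-lives elapse, leaving f ≈ 0.1682 of each dose.
At steady state, accumulation factor R = 1/(1 − e^(−kτ)) ≈ 1.2022.
Single-dose peak C₀ = D/Vd = 589/100 ≈ 5.890 μg/mL.
Steady-state peak Cmax,ss = C₀·R ≈ 5.890 × 1.2022 ≈ 7.081 μg/mL.
Steady-state trough Cmin,ss = Cmax,ss·f ≈ 7.081 × 0.1682 ≈ 1.191 μg/mL.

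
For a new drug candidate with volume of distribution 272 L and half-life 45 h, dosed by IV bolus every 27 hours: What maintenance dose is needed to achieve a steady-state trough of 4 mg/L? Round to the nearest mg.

τ/t½ = 27/45 ≈ 0.6, so f = (1/2)^(27/45) ≈ 0.659754.
Cmin,ss = (D/Vd)·f/(1−f), so D = Cmin,ss·Vd·(1−f)/f.
D = 4 × 272 × (1−f)/f ≈ 4 × 272 × 0.51572 ≈ 561.10 mg.

561 mg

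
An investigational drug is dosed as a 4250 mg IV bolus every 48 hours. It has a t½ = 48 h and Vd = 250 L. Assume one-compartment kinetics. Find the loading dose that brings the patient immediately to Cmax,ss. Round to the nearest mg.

8500 mg

f = (1/2)^(48/48) ≈ 0.500000; accumulation ratio R = 1/(1−f) ≈ 2.00000.
Loading dose to hit Cmax,ss on first dose: D_load = D_maint·R ≈ 4250 × 2.00000 ≈ 8500.00 mg.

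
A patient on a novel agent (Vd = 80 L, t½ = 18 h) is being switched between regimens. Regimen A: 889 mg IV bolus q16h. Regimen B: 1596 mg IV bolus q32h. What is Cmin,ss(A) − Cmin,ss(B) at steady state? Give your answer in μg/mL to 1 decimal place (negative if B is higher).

4.8 μg/mL

Regimen A: f = (1/2)^(16/18) ≈ 0.5400; Cmin,ss = (889/80)·f/(1−f) ≈ 13.045 μg/mL.
Regimen B: f = (1/2)^(32/18) ≈ 0.2916; Cmin,ss = (1596/80)·f/(1−f) ≈ 8.212 μg/mL.
Difference ≈ 13.045 − 8.212 ≈ 4.833 μg/mL.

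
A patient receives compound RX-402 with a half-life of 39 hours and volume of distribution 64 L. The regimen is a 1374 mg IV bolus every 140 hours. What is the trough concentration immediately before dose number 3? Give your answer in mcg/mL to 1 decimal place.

1.9 mcg/mL

f = (1/2)^(τ/t½) = (1/2)^(140/39) ≈ 0.0831.
C₀ = D/Vd = 1374/64 ≈ 21.469 mcg/mL.
Before the 3rd dose, 2 doses have been given. Superposition: Cmin = C₀·(f + f²).
≈ 21.469 × (0.0831 + 0.0069) ≈ 21.469 × 0.0900 ≈ 1.932 mcg/mL.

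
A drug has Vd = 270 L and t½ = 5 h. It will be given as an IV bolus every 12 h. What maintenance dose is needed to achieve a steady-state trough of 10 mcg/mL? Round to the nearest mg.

τ/t½ = 12/5 ≈ 2.4, so f = (1/2)^(12/5) ≈ 0.189465.
Cmin,ss = (D/Vd)·f/(1−f), so D = Cmin,ss·Vd·(1−f)/f.
D = 10 × 270 × (1−f)/f ≈ 10 × 270 × 4.27802 ≈ 11550.65 mg.

11551 mg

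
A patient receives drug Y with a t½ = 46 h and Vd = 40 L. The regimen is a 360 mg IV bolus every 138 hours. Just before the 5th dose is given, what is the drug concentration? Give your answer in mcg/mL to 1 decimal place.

f = (1/2)^(τ/t½) = (1/2)^(138/46) ≈ 0.1250.
C₀ = D/Vd = 360/40 ≈ 9.000 mcg/mL.
Before the 5th dose, 4 doses have been given. Superposition: Cmin = C₀·(f + f² + … + f^4).
≈ 9.000 × (0.1250 + 0.0156 + 0.0020 + 0.0002) ≈ 9.000 × 0.1428 ≈ 1.285 mcg/mL.

1.3 mcg/mL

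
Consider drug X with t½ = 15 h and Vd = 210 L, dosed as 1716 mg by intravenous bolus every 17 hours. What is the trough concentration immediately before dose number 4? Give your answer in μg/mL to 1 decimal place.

6.2 μg/mL

f = (1/2)^(τ/t½) = (1/2)^(17/15) ≈ 0.4559.
C₀ = D/Vd = 1716/210 ≈ 8.171 μg/mL.
Before the 4th dose, 3 doses have been given. Superposition: Cmin = C₀·(f + f² + … + f^3).
≈ 8.171 × (0.4559 + 0.2078 + 0.0948) ≈ 8.171 × 0.7585 ≈ 6.198 μg/mL.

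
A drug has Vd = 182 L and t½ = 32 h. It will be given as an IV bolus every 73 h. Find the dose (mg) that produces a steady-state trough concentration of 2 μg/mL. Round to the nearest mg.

1405 mg

τ/t½ = 73/32 ≈ 2.2812, so f = (1/2)^(73/32) ≈ 0.205719.
Cmin,ss = (D/Vd)·f/(1−f), so D = Cmin,ss·Vd·(1−f)/f.
D = 2 × 182 × (1−f)/f ≈ 2 × 182 × 3.86100 ≈ 1405.40 mg.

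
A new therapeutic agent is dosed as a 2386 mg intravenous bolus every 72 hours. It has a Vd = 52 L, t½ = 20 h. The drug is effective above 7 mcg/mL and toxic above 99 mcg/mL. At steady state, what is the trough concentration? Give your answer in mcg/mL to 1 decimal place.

4.1 mcg/mL

k = ln2/t½ = ln2/20 ≈ 0.034657 h⁻¹; fraction remaining f = e^(−kτ) = e^(−0.034657×72) ≈ 0.0825.
At steady state, accumulation factor R = 1/(1 − e^(−kτ)) ≈ 1.0899.
Each bolus raises the concentration by D/Vd = 2386/52 ≈ 45.885 mcg/mL.
Steady-state peak Cmax,ss = C₀·R ≈ 45.885 × 1.0899 ≈ 50.010 mcg/mL.
One interval later, Cmin,ss = Cmax,ss·e^(−kτ) ≈ 50.010 × 0.0825 ≈ 4.126 mcg/mL.
Trough 4.1 mcg/mL vs MEC 7 mcg/mL: subtherapeutic.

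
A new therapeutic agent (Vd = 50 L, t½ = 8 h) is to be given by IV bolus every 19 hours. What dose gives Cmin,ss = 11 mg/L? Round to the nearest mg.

τ/t½ = 19/8 ≈ 2.375, so f = (1/2)^(19/8) ≈ 0.192776.
Cmin,ss = (D/Vd)·f/(1−f), so D = Cmin,ss·Vd·(1−f)/f.
D = 11 × 50 × (1−f)/f ≈ 11 × 50 × 4.18737 ≈ 2303.05 mg.

2303 mg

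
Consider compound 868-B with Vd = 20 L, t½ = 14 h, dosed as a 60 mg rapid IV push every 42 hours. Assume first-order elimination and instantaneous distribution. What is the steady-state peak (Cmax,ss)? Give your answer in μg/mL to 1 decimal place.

The dosing interval is 3 half-lives, so f = 2^(−3) = 0.125.
At steady state, R = 1/(1 − 0.125) = 8/7.
Single-dose peak C₀ = D/Vd = 60/20 = 3 μg/mL.
Steady-state peak Cmax,ss = C₀·R = 3 × 8/7 ≈ 3.429 μg/mL.

3.4 μg/mL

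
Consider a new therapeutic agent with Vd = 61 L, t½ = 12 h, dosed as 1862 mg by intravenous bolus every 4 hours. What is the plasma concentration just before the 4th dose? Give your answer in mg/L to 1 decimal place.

58.7 mg/L

f = (1/2)^(τ/t½) = (1/2)^(4/12) ≈ 0.7937.
C₀ = D/Vd = 1862/61 ≈ 30.525 mg/L.
Before the 4th dose, 3 doses have been given. Superposition: Cmin = C₀·(f + f² + … + f^3).
≈ 30.525 × (0.7937 + 0.6300 + 0.5000) ≈ 30.525 × 1.9237 ≈ 58.721 mg/L.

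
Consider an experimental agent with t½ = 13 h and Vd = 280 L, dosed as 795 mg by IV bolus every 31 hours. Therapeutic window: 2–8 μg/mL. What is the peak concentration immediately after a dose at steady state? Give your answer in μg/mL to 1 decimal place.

k = ln2/t½ = ln2/13 ≈ 0.053319 h⁻¹; fraction remaining f = e^(−kτ) = e^(−0.053319×31) ≈ 0.1915.
Accumulation ratio R = 1/(1 − f) ≈ 1/0.8085 ≈ 1.2369.
Each bolus raises the concentration by D/Vd = 795/280 ≈ 2.839 μg/mL.
Steady-state peak Cmax,ss = C₀·R ≈ 2.839 × 1.2369 ≈ 3.512 μg/mL.
Peak 3.5 μg/mL vs MTC 8 μg/mL: below toxic threshold.

3.5 μg/mL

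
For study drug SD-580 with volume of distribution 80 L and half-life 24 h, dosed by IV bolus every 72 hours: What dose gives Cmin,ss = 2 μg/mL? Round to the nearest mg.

τ/t½ = 72/24 ≈ 3, so f = (1/2)^(72/24) ≈ 0.125000.
Cmin,ss = (D/Vd)·f/(1−f), so D = Cmin,ss·Vd·(1−f)/f.
D = 2 × 80 × (1−f)/f ≈ 2 × 80 × 7.00000 ≈ 1120.00 mg.

1120 mg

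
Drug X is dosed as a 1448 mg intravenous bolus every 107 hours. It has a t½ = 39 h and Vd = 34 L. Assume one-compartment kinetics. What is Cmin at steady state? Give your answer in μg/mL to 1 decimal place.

k = ln2/t½ = ln2/39 ≈ 0.017773 h⁻¹; fraction remaining f = e^(−kτ) = e^(−0.017773×107) ≈ 0.1493.
Single-dose peak C₀ = D/Vd = 1448/34 ≈ 42.588 μg/mL.
Steady-state trough Cmin,ss = C₀·f/(1−f) ≈ 42.588 × 0.1493/0.8507 ≈ 7.474 μg/mL.

7.5 μg/mL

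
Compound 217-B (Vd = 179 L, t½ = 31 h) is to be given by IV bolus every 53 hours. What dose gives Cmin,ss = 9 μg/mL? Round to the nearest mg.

τ/t½ = 53/31 ≈ 1.7097, so f = (1/2)^(53/31) ≈ 0.305728.
Cmin,ss = (D/Vd)·f/(1−f), so D = Cmin,ss·Vd·(1−f)/f.
D = 9 × 179 × (1−f)/f ≈ 9 × 179 × 2.27088 ≈ 3658.39 mg.

3658 mg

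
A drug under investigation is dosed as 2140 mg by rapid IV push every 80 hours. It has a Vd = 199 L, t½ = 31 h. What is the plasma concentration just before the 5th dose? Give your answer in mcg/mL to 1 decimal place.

f = (1/2)^(τ/t½) = (1/2)^(80/31) ≈ 0.1672.
C₀ = D/Vd = 2140/199 ≈ 10.754 mcg/mL.
Before the 5th dose, 4 doses have been given. Superposition: Cmin = C₀·(f + f² + … + f^4).
≈ 10.754 × (0.1672 + 0.0280 + 0.0047 + 0.0008) ≈ 10.754 × 0.2007 ≈ 2.158 mcg/mL.

2.2 mcg/mL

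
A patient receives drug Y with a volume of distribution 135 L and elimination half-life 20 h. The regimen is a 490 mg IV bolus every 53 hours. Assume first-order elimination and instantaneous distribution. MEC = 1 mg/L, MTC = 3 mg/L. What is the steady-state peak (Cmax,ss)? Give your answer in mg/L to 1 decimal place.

Over one 53-h interval, 53/20 ≈ 2.65 half-lives elapse, leaving f ≈ 0.1593 of each dose.
At steady state, accumulation factor R = 1/(1 − e^(−kτ)) ≈ 1.1895.
Each bolus raises the concentration by D/Vd = 490/135 ≈ 3.630 mg/L.
Steady-state peak Cmax,ss = C₀·R ≈ 3.630 × 1.1895 ≈ 4.318 mg/L.
Peak 4.3 mg/L vs MTC 3 mg/L: exceeds toxic threshold.

4.3 mg/L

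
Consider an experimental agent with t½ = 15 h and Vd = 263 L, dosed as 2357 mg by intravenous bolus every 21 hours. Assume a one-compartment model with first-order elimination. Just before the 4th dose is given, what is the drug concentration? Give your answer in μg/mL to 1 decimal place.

f = (1/2)^(τ/t½) = (1/2)^(21/15) ≈ 0.3789.
C₀ = D/Vd = 2357/263 ≈ 8.962 μg/mL.
Before the 4th dose, 3 doses have been given. Superposition: Cmin = C₀·(f + f² + … + f^3).
≈ 8.962 × (0.3789 + 0.1436 + 0.0544) ≈ 8.962 × 0.5769 ≈ 5.170 μg/mL.

5.2 μg/mL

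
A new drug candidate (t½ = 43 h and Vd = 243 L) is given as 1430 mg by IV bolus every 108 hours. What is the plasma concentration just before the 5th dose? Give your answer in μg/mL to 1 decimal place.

f = (1/2)^(τ/t½) = (1/2)^(108/43) ≈ 0.1754.
C₀ = D/Vd = 1430/243 ≈ 5.885 μg/mL.
Before the 5th dose, 4 doses have been given. Superposition: Cmin = C₀·(f + f² + … + f^4).
≈ 5.885 × (0.1754 + 0.0308 + 0.0054 + 0.0009) ≈ 5.885 × 0.2125 ≈ 1.251 μg/mL.

1.3 μg/mL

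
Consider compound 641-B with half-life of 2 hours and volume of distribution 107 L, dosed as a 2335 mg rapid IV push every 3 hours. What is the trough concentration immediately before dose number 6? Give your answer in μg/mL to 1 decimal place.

11.9 μg/mL

f = (1/2)^(τ/t½) = (1/2)^(3/2) ≈ 0.3536.
C₀ = D/Vd = 2335/107 ≈ 21.822 μg/mL.
Before the 6th dose, 5 doses have been given. Superposition: Cmin = C₀·(f + f² + … + f^5).
≈ 21.822 × (0.3536 + 0.1250 + 0.0442 + 0.0156 + 0.0055) ≈ 21.822 × 0.5439 ≈ 11.869 μg/mL.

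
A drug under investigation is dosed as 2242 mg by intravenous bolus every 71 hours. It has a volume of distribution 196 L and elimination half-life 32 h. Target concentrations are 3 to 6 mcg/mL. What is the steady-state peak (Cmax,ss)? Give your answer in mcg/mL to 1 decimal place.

k = ln2/t½ = ln2/32 ≈ 0.021661 h⁻¹; fraction remaining f = e^(−kτ) = e^(−0.021661×71) ≈ 0.2148.
Accumulation ratio R = 1/(1 − f) ≈ 1/0.7852 ≈ 1.2736.
Single-dose peak C₀ = D/Vd = 2242/196 ≈ 11.439 mcg/mL.
Steady-state peak Cmax,ss = C₀·R ≈ 11.439 × 1.2736 ≈ 14.569 mcg/mL.
Peak 14.6 mcg/mL vs MTC 6 mcg/mL: exceeds toxic threshold.

14.6 mcg/mL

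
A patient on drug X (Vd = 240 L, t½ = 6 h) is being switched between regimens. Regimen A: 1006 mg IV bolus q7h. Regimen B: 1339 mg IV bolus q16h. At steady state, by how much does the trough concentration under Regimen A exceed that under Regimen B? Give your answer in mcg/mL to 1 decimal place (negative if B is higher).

2.3 mcg/mL

Regimen A: f = (1/2)^(7/6) ≈ 0.4454; Cmin,ss = (1006/240)·f/(1−f) ≈ 3.366 mcg/mL.
Regimen B: f = (1/2)^(16/6) ≈ 0.1575; Cmin,ss = (1339/240)·f/(1−f) ≈ 1.043 mcg/mL.
Difference ≈ 3.366 − 1.043 ≈ 2.323 mcg/mL.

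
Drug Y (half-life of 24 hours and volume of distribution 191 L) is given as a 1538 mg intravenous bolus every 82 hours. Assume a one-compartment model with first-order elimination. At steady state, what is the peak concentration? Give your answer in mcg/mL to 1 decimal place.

Over one 82-h interval, 82/24 ≈ 3.4167 half-lives elapse, leaving f ≈ 0.0936 of each dose.
At steady state, accumulation factor R = 1/(1 − e^(−kτ)) ≈ 1.1033.
Single-dose peak C₀ = D/Vd = 1538/191 ≈ 8.052 mcg/mL.
Steady-state peak Cmax,ss = C₀·R ≈ 8.052 × 1.1033 ≈ 8.884 mcg/mL.

8.9 mcg/mL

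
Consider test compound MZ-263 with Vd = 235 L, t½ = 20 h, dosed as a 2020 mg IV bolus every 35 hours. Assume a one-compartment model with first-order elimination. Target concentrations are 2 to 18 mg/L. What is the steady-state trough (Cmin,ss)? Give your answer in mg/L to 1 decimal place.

Over one 35-h interval, 35/20 ≈ 1.75 half-lives elapse, leaving f ≈ 0.2973 of each dose.
Accumulation ratio R = 1/(1 − f) ≈ 1/0.7027 ≈ 1.4231.
Each bolus raises the concentration by D/Vd = 2020/235 ≈ 8.596 mg/L.
Cmax,ss = C₀/(1 − f) ≈ 8.596/0.7027 ≈ 12.233 mg/L.
One interval later, Cmin,ss = Cmax,ss·e^(−kτ) ≈ 12.233 × 0.2973 ≈ 3.637 mg/L.
Trough 3.6 mg/L vs MEC 2 mg/L: adequate.

3.6 mg/L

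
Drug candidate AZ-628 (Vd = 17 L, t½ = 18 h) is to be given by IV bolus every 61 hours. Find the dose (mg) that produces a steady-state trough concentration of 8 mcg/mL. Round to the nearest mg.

1289 mg

τ/t½ = 61/18 ≈ 3.3889, so f = (1/2)^(61/18) ≈ 0.095465.
Cmin,ss = (D/Vd)·f/(1−f), so D = Cmin,ss·Vd·(1−f)/f.
D = 8 × 17 × (1−f)/f ≈ 8 × 17 × 9.47504 ≈ 1288.61 mg.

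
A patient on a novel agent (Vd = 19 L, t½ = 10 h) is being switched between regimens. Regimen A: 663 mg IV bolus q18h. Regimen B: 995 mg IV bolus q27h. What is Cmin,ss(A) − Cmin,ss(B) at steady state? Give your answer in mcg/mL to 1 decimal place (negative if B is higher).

Regimen A: f = (1/2)^(18/10) ≈ 0.2872; Cmin,ss = (663/19)·f/(1−f) ≈ 14.060 mcg/mL.
Regimen B: f = (1/2)^(27/10) ≈ 0.1539; Cmin,ss = (995/19)·f/(1−f) ≈ 9.525 mcg/mL.
Difference ≈ 14.060 − 9.525 ≈ 4.535 mcg/mL.

4.5 mcg/mL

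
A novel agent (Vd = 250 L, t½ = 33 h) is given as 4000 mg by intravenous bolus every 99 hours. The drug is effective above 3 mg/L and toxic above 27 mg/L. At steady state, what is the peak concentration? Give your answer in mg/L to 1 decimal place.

The dosing interval is 3 half-lives, so f = 2^(−3) = 0.125.
At steady state, R = 1/(1 − 0.125) = 8/7.
Single-dose peak C₀ = D/Vd = 4000/250 = 16 mg/L.
Steady-state peak Cmax,ss = C₀·R = 16 × 8/7 ≈ 18.286 mg/L.
Peak 18.3 mg/L vs MTC 27 mg/L: below toxic threshold.

18.3 mg/L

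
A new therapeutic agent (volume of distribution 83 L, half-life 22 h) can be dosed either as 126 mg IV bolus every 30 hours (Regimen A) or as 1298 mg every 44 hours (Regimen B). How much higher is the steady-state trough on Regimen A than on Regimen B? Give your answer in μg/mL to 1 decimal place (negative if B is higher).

Regimen A: f = (1/2)^(30/22) ≈ 0.3886; Cmin,ss = (126/83)·f/(1−f) ≈ 0.965 μg/mL.
Regimen B: f = (1/2)^(44/22) ≈ 0.2500; Cmin,ss = (1298/83)·f/(1−f) ≈ 5.213 μg/mL.
Difference ≈ 0.965 − 5.213 ≈ -4.248 μg/mL.

-4.2 μg/mL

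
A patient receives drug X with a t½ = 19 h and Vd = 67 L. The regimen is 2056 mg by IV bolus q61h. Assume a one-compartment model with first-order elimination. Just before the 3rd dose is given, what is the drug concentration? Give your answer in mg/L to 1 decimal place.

f = (1/2)^(τ/t½) = (1/2)^(61/19) ≈ 0.1080.
C₀ = D/Vd = 2056/67 ≈ 30.687 mg/L.
Before the 3rd dose, 2 doses have been given. Superposition: Cmin = C₀·(f + f²).
≈ 30.687 × (0.1080 + 0.0117) ≈ 30.687 × 0.1197 ≈ 3.673 mg/L.

3.7 mg/L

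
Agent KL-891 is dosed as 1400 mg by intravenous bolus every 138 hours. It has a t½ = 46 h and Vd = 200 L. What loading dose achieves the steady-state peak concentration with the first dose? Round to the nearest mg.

1600 mg

f = (1/2)^(138/46) ≈ 0.125000; accumulation ratio R = 1/(1−f) ≈ 1.14286.
Loading dose to hit Cmax,ss on first dose: D_load = D_maint·R ≈ 1400 × 1.14286 ≈ 1600.00 mg.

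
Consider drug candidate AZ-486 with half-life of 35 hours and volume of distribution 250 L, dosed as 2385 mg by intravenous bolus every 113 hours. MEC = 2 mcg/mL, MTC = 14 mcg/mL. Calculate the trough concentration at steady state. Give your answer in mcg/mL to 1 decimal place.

k = ln2/t½ = ln2/35 ≈ 0.019804 h⁻¹; fraction remaining f = e^(−kτ) = e^(−0.019804×113) ≈ 0.1067.
Accumulation ratio R = 1/(1 − f) ≈ 1/0.8933 ≈ 1.1194.
Single-dose peak C₀ = D/Vd = 2385/250 ≈ 9.540 mcg/mL.
Cmax,ss = C₀/(1 − f) ≈ 9.540/0.8933 ≈ 10.680 mcg/mL.
Steady-state trough Cmin,ss = Cmax,ss·f ≈ 10.680 × 0.1067 ≈ 1.140 mcg/mL.
Trough 1.1 mcg/mL vs MEC 2 mcg/mL: subtherapeutic.

1.1 mcg/mL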